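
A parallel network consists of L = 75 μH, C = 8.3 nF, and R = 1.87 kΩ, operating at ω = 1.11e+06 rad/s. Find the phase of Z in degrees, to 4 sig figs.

79.18°

X_L = ωL = 83.25 Ω
X_C = 1/(ωC) = 108.5 Ω
Parallel: admittances add. Y = 1/R + 1/(jωL) + jωC
Y = (0.0005348 − j0.002799) S
|Y| = 0.002850 S → |Z| = 1/|Y| = 350.9 Ω, ∠Z = −∠Y = 79.18°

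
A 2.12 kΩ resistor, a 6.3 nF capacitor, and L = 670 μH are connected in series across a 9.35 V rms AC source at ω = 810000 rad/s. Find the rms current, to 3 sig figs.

4.35 mA

X_L = ωL = 543 Ω
X_C = 1/(ωC) = 196 Ω
Net reactance X = X_L − X_C = 347 Ω
Z = 2120 + j347 Ω
|Z| = √(2120² + 347²) = 2150 Ω
I = V/|Z| = 9.35/2150 = 4.35 mA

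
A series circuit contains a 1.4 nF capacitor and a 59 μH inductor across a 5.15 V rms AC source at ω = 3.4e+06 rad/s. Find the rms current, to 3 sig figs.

X_L = ωL = 201 Ω
X_C = 1/(ωC) = 210 Ω
Net reactance X = X_L − X_C = -9.48 Ω
Z = − j9.48 Ω
|Z| = √(0² + 9.48²) = 9.48 Ω
I = V/|Z| = 5.15/9.48 = 543 mA

543 mA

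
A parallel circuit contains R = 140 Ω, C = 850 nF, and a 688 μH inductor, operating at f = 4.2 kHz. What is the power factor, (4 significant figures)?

ω = 2πf = 26390 rad/s
X_L = ωL = 18.16 Ω
X_C = 1/(ωC) = 44.58 Ω
Parallel: admittances add. Y = 1/R + 1/(jωL) + jωC
Y = (0.007143 − j0.03265) S
|Y| = 0.03342 S → |Z| = 1/|Y| = 29.92 Ω, ∠Z = −∠Y = 77.66°
cos φ = cos(77.66°) = 0.2137

0.2137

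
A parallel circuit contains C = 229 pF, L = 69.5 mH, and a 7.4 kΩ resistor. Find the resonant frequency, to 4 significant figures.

39.89 kHz

ω₀ = 1/√(LC) = 1/√(0.0695 × 2.29e-10) = 250700 rad/s
f₀ = ω₀/(2π) = 39.89 kHz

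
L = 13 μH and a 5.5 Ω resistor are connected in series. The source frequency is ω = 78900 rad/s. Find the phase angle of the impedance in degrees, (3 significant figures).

10.6°

X_L = ωL = 1.03 Ω
Z = 5.50 + j1.03 Ω
|Z| = √(5.50² + 1.03²) = 5.59 Ω
∠Z = arctan(1.03/5.50) = 10.6°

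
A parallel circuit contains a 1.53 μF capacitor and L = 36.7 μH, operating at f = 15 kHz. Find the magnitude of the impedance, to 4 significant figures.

ω = 2πf = 94250 rad/s
X_L = ωL = 3.459 Ω
X_C = 1/(ωC) = 6.935 Ω
Parallel: admittances add. Y = 1/(jωL) + jωC
Y = (0 − j0.1449) S
|Y| = 0.1449 S → |Z| = 1/|Y| = 6.901 Ω, ∠Z = −∠Y = 90.00°

6.901 Ω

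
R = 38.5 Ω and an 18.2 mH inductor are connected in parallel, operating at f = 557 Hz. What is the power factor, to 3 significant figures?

ω = 2πf = 3500 rad/s
X_L = ωL = 63.7 Ω
Parallel: admittances add. Y = 1/R + 1/(jωL)
Y = (0.0260 − j0.0157) S
|Y| = 0.0304 S → |Z| = 1/|Y| = 32.9 Ω, ∠Z = −∠Y = 31.2°
cos φ = cos(31.2°) = 0.856

0.856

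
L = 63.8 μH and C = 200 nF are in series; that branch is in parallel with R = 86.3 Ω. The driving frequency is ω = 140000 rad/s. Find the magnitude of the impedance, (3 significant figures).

25.6 Ω

X_L = ωL = 8.93 Ω
X_C = 1/(ωC) = 35.7 Ω
Branch 1: Z₁ = R = 86.3 Ω
Branch 2 (series LC): Z₂ = j(X_L − X_C) = −j26.8 Ω
Parallel: Z = Z₁Z₂/(Z₁+Z₂), |Z| = 25.6 Ω, ∠Z = -72.8°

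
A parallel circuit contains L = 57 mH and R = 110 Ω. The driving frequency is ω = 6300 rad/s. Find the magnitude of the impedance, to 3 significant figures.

X_L = ωL = 359 Ω
Parallel: admittances add. Y = 1/R + 1/(jωL)
Y = (0.00909 − j0.00278) S
|Y| = 0.00951 S → |Z| = 1/|Y| = 105 Ω, ∠Z = −∠Y = 17.0°

105 Ω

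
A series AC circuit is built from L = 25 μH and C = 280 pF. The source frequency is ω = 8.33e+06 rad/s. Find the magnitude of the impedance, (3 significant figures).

220 Ω

X_L = ωL = 208 Ω
X_C = 1/(ωC) = 429 Ω
Net reactance X = X_L − X_C = -220 Ω
Z = − j220 Ω
|Z| = √(0² + 220²) = 220 Ω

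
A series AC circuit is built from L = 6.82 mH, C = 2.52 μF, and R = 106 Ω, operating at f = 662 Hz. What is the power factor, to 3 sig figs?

ω = 2πf = 4159 rad/s
X_L = ωL = 28.4 Ω
X_C = 1/(ωC) = 95.4 Ω
Net reactance X = X_L − X_C = -67.0 Ω
Z = 106 − j67.0 Ω
|Z| = √(106² + 67.0²) = 125 Ω
∠Z = arctan(-67.0/106) = -32.3°
cos φ = cos(-32.3°) = 0.845

0.845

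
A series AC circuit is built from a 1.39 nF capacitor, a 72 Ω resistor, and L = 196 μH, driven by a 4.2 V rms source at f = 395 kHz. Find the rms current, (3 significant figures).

ω = 2πf = 2.482e+06 rad/s
X_L = ωL = 486 Ω
X_C = 1/(ωC) = 290 Ω
Net reactance X = X_L − X_C = 197 Ω
Z = 72.0 + j197 Ω
|Z| = √(72.0² + 197²) = 209 Ω
I = V/|Z| = 4.2/209 = 20.1 mA

20.1 mA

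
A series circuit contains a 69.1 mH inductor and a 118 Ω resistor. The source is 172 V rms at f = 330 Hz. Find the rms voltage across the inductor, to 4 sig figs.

ω = 2πf = 2073 rad/s
X_L = ωL = 143.3 Ω
Z = 118.0 + j143.3 Ω
|Z| = √(118.0² + 143.3²) = 185.6 Ω
I = V/|Z| = 926.7 mA
V_L = I·|Z_L| = 0.9267 × 143.3 = 132.8 V

132.8 V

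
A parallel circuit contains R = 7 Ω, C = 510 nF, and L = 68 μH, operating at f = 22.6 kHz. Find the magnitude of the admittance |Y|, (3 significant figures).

146 mS

ω = 2πf = 142000 rad/s
X_L = ωL = 9.66 Ω
X_C = 1/(ωC) = 13.8 Ω
Parallel: admittances add. Y = 1/R + 1/(jωL) + jωC
Y = (0.143 − j0.0311) S
|Y| = 0.146 S → |Z| = 1/|Y| = 6.84 Ω, ∠Z = −∠Y = 12.3°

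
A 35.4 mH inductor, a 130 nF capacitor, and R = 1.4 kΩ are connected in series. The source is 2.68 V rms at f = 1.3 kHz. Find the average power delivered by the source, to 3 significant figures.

4.21 mW

ω = 2πf = 8168 rad/s
X_L = ωL = 289 Ω
X_C = 1/(ωC) = 942 Ω
Net reactance X = X_L − X_C = -653 Ω
Z = 1400 − j653 Ω
|Z| = √(1400² + 653²) = 1540 Ω
∠Z = arctan(-653/1400) = -25.0°
I = V/|Z| = 1.74 mA
P = VI cos φ = 2.68 × 0.00174 × cos(-25.0°) = 4.21 mW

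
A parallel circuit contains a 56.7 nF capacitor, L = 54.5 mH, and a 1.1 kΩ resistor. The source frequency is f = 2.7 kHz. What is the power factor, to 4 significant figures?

ω = 2πf = 16960 rad/s
X_L = ωL = 924.6 Ω
X_C = 1/(ωC) = 1040 Ω
Parallel: admittances add. Y = 1/R + 1/(jωL) + jωC
Y = (0.0009091 − j0.0001197) S
|Y| = 0.0009169 S → |Z| = 1/|Y| = 1091 Ω, ∠Z = −∠Y = 7.500°
cos φ = cos(7.500°) = 0.9914

0.9914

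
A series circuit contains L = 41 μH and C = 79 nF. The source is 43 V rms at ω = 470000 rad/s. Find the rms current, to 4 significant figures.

5.612 A

X_L = ωL = 19.27 Ω
X_C = 1/(ωC) = 26.93 Ω
Net reactance X = X_L − X_C = -7.662 Ω
Z = − j7.662 Ω
|Z| = √(0² + 7.662²) = 7.662 Ω
I = V/|Z| = 43/7.662 = 5.612 A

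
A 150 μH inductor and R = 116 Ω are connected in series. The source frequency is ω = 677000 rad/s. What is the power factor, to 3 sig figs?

0.752

X_L = ωL = 102 Ω
Z = 116 + j102 Ω
|Z| = √(116² + 102²) = 154 Ω
∠Z = arctan(102/116) = 41.2°
cos φ = cos(41.2°) = 0.752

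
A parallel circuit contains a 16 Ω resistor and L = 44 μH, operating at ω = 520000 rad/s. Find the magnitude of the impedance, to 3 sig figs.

X_L = ωL = 22.9 Ω
Parallel: admittances add. Y = 1/R + 1/(jωL)
Y = (0.0625 − j0.0437) S
|Y| = 0.0763 S → |Z| = 1/|Y| = 13.1 Ω, ∠Z = −∠Y = 35.0°

13.1 Ω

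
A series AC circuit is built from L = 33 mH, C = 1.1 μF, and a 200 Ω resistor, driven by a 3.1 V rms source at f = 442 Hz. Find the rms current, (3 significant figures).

ω = 2πf = 2777 rad/s
X_L = ωL = 91.6 Ω
X_C = 1/(ωC) = 327 Ω
Net reactance X = X_L − X_C = -236 Ω
Z = 200 − j236 Ω
|Z| = √(200² + 236²) = 309 Ω
I = V/|Z| = 3.1/309 = 10.0 mA

10.0 mA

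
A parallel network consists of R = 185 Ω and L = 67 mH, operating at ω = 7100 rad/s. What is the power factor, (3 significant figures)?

X_L = ωL = 476 Ω
Parallel: admittances add. Y = 1/R + 1/(jωL)
Y = (0.00541 − j0.00210) S
|Y| = 0.00580 S → |Z| = 1/|Y| = 172 Ω, ∠Z = −∠Y = 21.3°
cos φ = cos(21.3°) = 0.932

0.932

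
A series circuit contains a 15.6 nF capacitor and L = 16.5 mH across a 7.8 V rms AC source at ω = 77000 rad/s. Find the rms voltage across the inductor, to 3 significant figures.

X_L = ωL = 1270 Ω
X_C = 1/(ωC) = 833 Ω
Net reactance X = X_L − X_C = 438 Ω
Z = j438 Ω
|Z| = √(0² + 438²) = 438 Ω
I = V/|Z| = 17.8 mA
V_L = I·|Z_L| = 0.0178 × 1270 = 22.6 V

22.6 V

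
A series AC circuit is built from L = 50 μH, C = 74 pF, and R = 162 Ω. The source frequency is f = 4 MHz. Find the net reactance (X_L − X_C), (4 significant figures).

ω = 2πf = 2.513e+07 rad/s
X_L = ωL = 1257 Ω
X_C = 1/(ωC) = 537.7 Ω
X = 1257 − 537.7 = 719.0 Ω

719.0 Ω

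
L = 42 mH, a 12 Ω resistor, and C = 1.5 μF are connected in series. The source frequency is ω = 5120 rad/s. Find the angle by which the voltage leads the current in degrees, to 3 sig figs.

X_L = ωL = 215 Ω
X_C = 1/(ωC) = 130 Ω
Net reactance X = X_L − X_C = 84.8 Ω
Z = 12.0 + j84.8 Ω
|Z| = √(12.0² + 84.8²) = 85.7 Ω
∠Z = arctan(84.8/12.0) = 81.9°

81.9°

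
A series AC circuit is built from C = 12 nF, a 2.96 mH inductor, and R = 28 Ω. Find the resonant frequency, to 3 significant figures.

ω₀ = 1/√(LC) = 1/√(0.00296 × 1.2e-08) = 167800 rad/s
f₀ = ω₀/(2π) = 26.7 kHz

26.7 kHz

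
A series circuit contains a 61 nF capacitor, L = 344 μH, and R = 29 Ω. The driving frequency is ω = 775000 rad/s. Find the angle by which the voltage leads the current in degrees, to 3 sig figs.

83.3°

X_L = ωL = 267 Ω
X_C = 1/(ωC) = 21.2 Ω
Net reactance X = X_L − X_C = 245 Ω
Z = 29.0 + j245 Ω
|Z| = √(29.0² + 245²) = 247 Ω
∠Z = arctan(245/29.0) = 83.3°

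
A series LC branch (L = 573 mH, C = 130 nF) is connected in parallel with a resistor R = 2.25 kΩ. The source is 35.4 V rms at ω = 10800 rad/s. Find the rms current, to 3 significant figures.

17.0 mA

X_L = ωL = 6190 Ω
X_C = 1/(ωC) = 712 Ω
Branch 1: Z₁ = R = 2250 Ω
Branch 2 (series LC): Z₂ = j(X_L − X_C) = j5480 Ω
Parallel: Z = Z₁Z₂/(Z₁+Z₂), |Z| = 2080 Ω, ∠Z = 22.3°
I = V/|Z| = 35.4/2080 = 17.0 mA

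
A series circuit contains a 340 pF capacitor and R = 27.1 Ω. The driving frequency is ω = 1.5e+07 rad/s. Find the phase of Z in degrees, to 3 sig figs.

X_C = 1/(ωC) = 196 Ω
Z = 27.1 − j196 Ω
|Z| = √(27.1² + 196²) = 198 Ω
∠Z = arctan(-196/27.1) = -82.1°

-82.1°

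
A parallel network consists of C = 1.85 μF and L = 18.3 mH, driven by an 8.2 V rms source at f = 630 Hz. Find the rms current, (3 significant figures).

ω = 2πf = 3958 rad/s
X_L = ωL = 72.4 Ω
X_C = 1/(ωC) = 137 Ω
Parallel: admittances add. Y = 1/(jωL) + jωC
Y = (0 − j0.00648) S
|Y| = 0.00648 S → |Z| = 1/|Y| = 154 Ω, ∠Z = −∠Y = 90.0°
I = V/|Z| = 8.2/154 = 53.1 mA

53.1 mA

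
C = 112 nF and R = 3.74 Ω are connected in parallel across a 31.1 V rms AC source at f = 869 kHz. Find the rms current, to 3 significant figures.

ω = 2πf = 5.46e+06 rad/s
X_C = 1/(ωC) = 1.64 Ω
Parallel: admittances add. Y = 1/R + jωC
Y = (0.267 + j0.612) S
|Y| = 0.667 S → |Z| = 1/|Y| = 1.50 Ω, ∠Z = −∠Y = -66.4°
I = V/|Z| = 31.1/1.50 = 20.8 A

20.8 A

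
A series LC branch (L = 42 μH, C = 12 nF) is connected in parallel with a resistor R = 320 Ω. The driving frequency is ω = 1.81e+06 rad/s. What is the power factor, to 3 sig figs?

X_L = ωL = 76.0 Ω
X_C = 1/(ωC) = 46.0 Ω
Branch 1: Z₁ = R = 320 Ω
Branch 2 (series LC): Z₂ = j(X_L − X_C) = j30.0 Ω
Parallel: Z = Z₁Z₂/(Z₁+Z₂), |Z| = 29.8 Ω, ∠Z = 84.6°
cos φ = cos(84.6°) = 0.0933

0.0933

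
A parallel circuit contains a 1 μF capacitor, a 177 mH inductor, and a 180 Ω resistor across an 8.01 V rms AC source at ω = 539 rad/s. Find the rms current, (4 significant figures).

91.23 mA

X_L = ωL = 95.40 Ω
X_C = 1/(ωC) = 1855 Ω
Parallel: admittances add. Y = 1/R + 1/(jωL) + jωC
Y = (0.005556 − j0.009943) S
|Y| = 0.01139 S → |Z| = 1/|Y| = 87.80 Ω, ∠Z = −∠Y = 60.81°
I = V/|Z| = 8.01/87.80 = 91.23 mA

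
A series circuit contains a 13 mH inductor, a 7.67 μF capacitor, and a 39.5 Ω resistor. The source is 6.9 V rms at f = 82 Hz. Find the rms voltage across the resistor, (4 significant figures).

ω = 2πf = 515.2 rad/s
X_L = ωL = 6.698 Ω
X_C = 1/(ωC) = 253.1 Ω
Net reactance X = X_L − X_C = -246.4 Ω
Z = 39.50 − j246.4 Ω
|Z| = √(39.50² + 246.4²) = 249.5 Ω
I = V/|Z| = 27.66 mA
V_R = I·|Z_R| = 0.02766 × 39.50 = 1.092 V

1.092 V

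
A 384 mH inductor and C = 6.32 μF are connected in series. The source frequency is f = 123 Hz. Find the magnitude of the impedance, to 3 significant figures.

ω = 2πf = 772.8 rad/s
X_L = ωL = 297 Ω
X_C = 1/(ωC) = 205 Ω
Net reactance X = X_L − X_C = 92.0 Ω
Z = j92.0 Ω
|Z| = √(0² + 92.0²) = 92.0 Ω

92.0 Ω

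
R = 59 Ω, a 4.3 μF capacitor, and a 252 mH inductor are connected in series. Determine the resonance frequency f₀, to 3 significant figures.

ω₀ = 1/√(LC) = 1/√(0.252 × 4.3e-06) = 960.7 rad/s
f₀ = ω₀/(2π) = 153 Hz

153 Hz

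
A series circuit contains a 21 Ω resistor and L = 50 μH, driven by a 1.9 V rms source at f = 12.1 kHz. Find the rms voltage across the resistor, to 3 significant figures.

1.87 V

ω = 2πf = 76030 rad/s
X_L = ωL = 3.80 Ω
Z = 21.0 + j3.80 Ω
|Z| = √(21.0² + 3.80²) = 21.3 Ω
I = V/|Z| = 89.0 mA
V_R = I·|Z_R| = 0.0890 × 21.0 = 1.87 V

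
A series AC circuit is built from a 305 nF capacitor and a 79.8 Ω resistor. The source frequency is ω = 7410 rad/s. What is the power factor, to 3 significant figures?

X_C = 1/(ωC) = 442 Ω
Z = 79.8 − j442 Ω
|Z| = √(79.8² + 442²) = 450 Ω
∠Z = arctan(-442/79.8) = -79.8°
cos φ = cos(-79.8°) = 0.177

0.177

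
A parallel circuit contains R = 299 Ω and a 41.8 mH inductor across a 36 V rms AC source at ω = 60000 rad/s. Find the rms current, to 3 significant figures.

121 mA

X_L = ωL = 2510 Ω
Parallel: admittances add. Y = 1/R + 1/(jωL)
Y = (0.00334 − j0.000399) S
|Y| = 0.00337 S → |Z| = 1/|Y| = 297 Ω, ∠Z = −∠Y = 6.80°
I = V/|Z| = 36/297 = 121 mA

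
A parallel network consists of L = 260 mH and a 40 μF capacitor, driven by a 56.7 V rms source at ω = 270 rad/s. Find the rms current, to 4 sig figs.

195.3 mA

X_L = ωL = 70.20 Ω
X_C = 1/(ωC) = 92.59 Ω
Parallel: admittances add. Y = 1/(jωL) + jωC
Y = (0 − j0.003445) S
|Y| = 0.003445 S → |Z| = 1/|Y| = 290.3 Ω, ∠Z = −∠Y = 90.00°
I = V/|Z| = 56.7/290.3 = 195.3 mA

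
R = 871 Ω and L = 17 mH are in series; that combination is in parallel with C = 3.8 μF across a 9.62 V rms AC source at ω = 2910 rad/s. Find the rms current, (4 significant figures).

106.3 mA

X_L = ωL = 49.47 Ω
X_C = 1/(ωC) = 90.43 Ω
Branch 1 (R+jX_L): Z₁ = 871.0 + j49.47 Ω, |Z₁| = 872.4 Ω
Branch 2 (−jX_C): Z₂ = −j90.43 Ω
Parallel: Z = Z₁Z₂/(Z₁+Z₂), |Z| = 90.48 Ω, ∠Z = -84.06°
I = V/|Z| = 9.62/90.48 = 106.3 mA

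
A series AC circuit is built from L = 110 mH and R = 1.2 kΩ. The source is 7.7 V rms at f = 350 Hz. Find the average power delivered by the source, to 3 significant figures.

47.5 mW

ω = 2πf = 2199 rad/s
X_L = ωL = 242 Ω
Z = 1200 + j242 Ω
|Z| = √(1200² + 242²) = 1220 Ω
∠Z = arctan(242/1200) = 11.4°
I = V/|Z| = 6.29 mA
P = VI cos φ = 7.7 × 0.00629 × cos(11.4°) = 47.5 mW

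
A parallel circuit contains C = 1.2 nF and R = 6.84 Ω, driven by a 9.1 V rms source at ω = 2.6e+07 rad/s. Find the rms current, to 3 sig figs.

X_C = 1/(ωC) = 32.1 Ω
Parallel: admittances add. Y = 1/R + jωC
Y = (0.146 + j0.0312) S
|Y| = 0.149 S → |Z| = 1/|Y| = 6.69 Ω, ∠Z = −∠Y = -12.0°
I = V/|Z| = 9.1/6.69 = 1.36 A

1.36 A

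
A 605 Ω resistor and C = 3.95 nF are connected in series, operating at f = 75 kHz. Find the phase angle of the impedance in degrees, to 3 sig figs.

ω = 2πf = 471200 rad/s
X_C = 1/(ωC) = 537 Ω
Z = 605 − j537 Ω
|Z| = √(605² + 537²) = 809 Ω
∠Z = arctan(-537/605) = -41.6°

-41.6°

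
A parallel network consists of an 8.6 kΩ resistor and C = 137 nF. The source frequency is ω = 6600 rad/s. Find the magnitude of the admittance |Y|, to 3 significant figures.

912 μS

X_C = 1/(ωC) = 1110 Ω
Parallel: admittances add. Y = 1/R + jωC
Y = (0.000116 + j0.000904) S
|Y| = 0.000912 S → |Z| = 1/|Y| = 1100 Ω, ∠Z = −∠Y = -82.7°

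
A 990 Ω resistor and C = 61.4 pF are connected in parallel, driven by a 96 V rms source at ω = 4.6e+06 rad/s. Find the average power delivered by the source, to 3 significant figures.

9.31 W

X_C = 1/(ωC) = 3540 Ω
Parallel: admittances add. Y = 1/R + jωC
Y = (0.00101 + j0.000282) S
|Y| = 0.00105 S → |Z| = 1/|Y| = 953 Ω, ∠Z = −∠Y = -15.6°
I = V/|Z| = 101 mA
P = VI cos φ = 96 × 0.101 × cos(-15.6°) = 9.31 W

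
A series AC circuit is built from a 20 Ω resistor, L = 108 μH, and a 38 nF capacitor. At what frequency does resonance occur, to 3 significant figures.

78.6 kHz

ω₀ = 1/√(LC) = 1/√(0.000108 × 3.8e-08) = 493600 rad/s
f₀ = ω₀/(2π) = 78.6 kHz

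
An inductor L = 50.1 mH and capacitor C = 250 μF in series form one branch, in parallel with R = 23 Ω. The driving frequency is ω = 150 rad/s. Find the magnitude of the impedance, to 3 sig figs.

X_L = ωL = 7.51 Ω
X_C = 1/(ωC) = 26.7 Ω
Branch 1: Z₁ = R = 23.0 Ω
Branch 2 (series LC): Z₂ = j(X_L − X_C) = −j19.2 Ω
Parallel: Z = Z₁Z₂/(Z₁+Z₂), |Z| = 14.7 Ω, ∠Z = -50.2°

14.7 Ω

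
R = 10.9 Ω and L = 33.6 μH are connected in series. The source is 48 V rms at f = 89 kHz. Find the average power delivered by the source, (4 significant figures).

ω = 2πf = 559200 rad/s
X_L = ωL = 18.79 Ω
Z = 10.90 + j18.79 Ω
|Z| = √(10.90² + 18.79²) = 21.72 Ω
∠Z = arctan(18.79/10.90) = 59.88°
I = V/|Z| = 2.210 A
P = VI cos φ = 48 × 2.210 × cos(59.88°) = 53.22 W

53.22 W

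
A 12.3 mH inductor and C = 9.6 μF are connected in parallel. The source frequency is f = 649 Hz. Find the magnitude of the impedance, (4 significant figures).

52.06 Ω

ω = 2πf = 4078 rad/s
X_L = ωL = 50.16 Ω
X_C = 1/(ωC) = 25.54 Ω
Parallel: admittances add. Y = 1/(jωL) + jωC
Y = (0 + j0.01921) S
|Y| = 0.01921 S → |Z| = 1/|Y| = 52.06 Ω, ∠Z = −∠Y = -90.00°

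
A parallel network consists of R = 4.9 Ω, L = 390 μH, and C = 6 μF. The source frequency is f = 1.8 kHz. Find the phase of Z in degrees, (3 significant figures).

37.9°

ω = 2πf = 11310 rad/s
X_L = ωL = 4.41 Ω
X_C = 1/(ωC) = 14.7 Ω
Parallel: admittances add. Y = 1/R + 1/(jωL) + jωC
Y = (0.204 − j0.159) S
|Y| = 0.259 S → |Z| = 1/|Y| = 3.87 Ω, ∠Z = −∠Y = 37.9°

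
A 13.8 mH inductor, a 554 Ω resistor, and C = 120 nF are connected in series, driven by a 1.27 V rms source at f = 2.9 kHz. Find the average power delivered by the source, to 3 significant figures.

2.56 mW

ω = 2πf = 18220 rad/s
X_L = ωL = 251 Ω
X_C = 1/(ωC) = 457 Ω
Net reactance X = X_L − X_C = -206 Ω
Z = 554 − j206 Ω
|Z| = √(554² + 206²) = 591 Ω
∠Z = arctan(-206/554) = -20.4°
I = V/|Z| = 2.15 mA
P = VI cos φ = 1.27 × 0.00215 × cos(-20.4°) = 2.56 mW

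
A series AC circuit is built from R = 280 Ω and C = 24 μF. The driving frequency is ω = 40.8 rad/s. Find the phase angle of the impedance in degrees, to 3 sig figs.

X_C = 1/(ωC) = 1020 Ω
Z = 280 − j1020 Ω
|Z| = √(280² + 1020²) = 1060 Ω
∠Z = arctan(-1020/280) = -74.7°

-74.7°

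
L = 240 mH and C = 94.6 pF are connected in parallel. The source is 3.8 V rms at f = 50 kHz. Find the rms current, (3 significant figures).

62.5 μA

ω = 2πf = 314200 rad/s
X_L = ωL = 75400 Ω
X_C = 1/(ωC) = 33600 Ω
Parallel: admittances add. Y = 1/(jωL) + jωC
Y = (0 + j1.65e-05) S
|Y| = 1.65e-05 S → |Z| = 1/|Y| = 60800 Ω, ∠Z = −∠Y = -90.0°
I = V/|Z| = 3.8/60800 = 62.5 μA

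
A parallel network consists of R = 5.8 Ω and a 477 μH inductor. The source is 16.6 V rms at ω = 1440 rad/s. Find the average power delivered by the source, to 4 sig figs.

X_L = ωL = 0.6869 Ω
Parallel: admittances add. Y = 1/R + 1/(jωL)
Y = (0.1724 − j1.456) S
|Y| = 1.466 S → |Z| = 1/|Y| = 0.6821 Ω, ∠Z = −∠Y = 83.25°
I = V/|Z| = 24.34 A
P = VI cos φ = 16.6 × 24.34 × cos(83.25°) = 47.51 W

47.51 W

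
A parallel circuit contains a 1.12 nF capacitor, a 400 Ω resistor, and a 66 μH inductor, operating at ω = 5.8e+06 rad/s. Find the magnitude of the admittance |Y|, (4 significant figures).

X_L = ωL = 382.8 Ω
X_C = 1/(ωC) = 153.9 Ω
Parallel: admittances add. Y = 1/R + 1/(jωL) + jωC
Y = (0.002500 + j0.003884) S
|Y| = 0.004619 S → |Z| = 1/|Y| = 216.5 Ω, ∠Z = −∠Y = -57.23°

4.619 mS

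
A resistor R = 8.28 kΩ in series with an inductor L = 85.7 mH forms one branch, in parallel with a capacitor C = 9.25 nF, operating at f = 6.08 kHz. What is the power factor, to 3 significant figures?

0.317

ω = 2πf = 38200 rad/s
X_L = ωL = 3270 Ω
X_C = 1/(ωC) = 2830 Ω
Branch 1 (R+jX_L): Z₁ = 8280 + j3270 Ω, |Z₁| = 8900 Ω
Branch 2 (−jX_C): Z₂ = −j2830 Ω
Parallel: Z = Z₁Z₂/(Z₁+Z₂), |Z| = 3040 Ω, ∠Z = -71.5°
cos φ = cos(-71.5°) = 0.317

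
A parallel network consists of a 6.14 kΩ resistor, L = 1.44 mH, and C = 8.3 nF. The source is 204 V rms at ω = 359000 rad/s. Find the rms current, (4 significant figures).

215.8 mA

X_L = ωL = 517.0 Ω
X_C = 1/(ωC) = 335.6 Ω
Parallel: admittances add. Y = 1/R + 1/(jωL) + jωC
Y = (0.0001629 + j0.001045) S
|Y| = 0.001058 S → |Z| = 1/|Y| = 945.2 Ω, ∠Z = −∠Y = -81.14°
I = V/|Z| = 204/945.2 = 215.8 mA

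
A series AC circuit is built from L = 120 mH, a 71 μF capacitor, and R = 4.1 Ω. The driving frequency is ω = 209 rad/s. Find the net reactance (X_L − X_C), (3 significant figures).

X_L = ωL = 25.1 Ω
X_C = 1/(ωC) = 67.4 Ω
X = 25.1 − 67.4 = -42.3 Ω

-42.3 Ω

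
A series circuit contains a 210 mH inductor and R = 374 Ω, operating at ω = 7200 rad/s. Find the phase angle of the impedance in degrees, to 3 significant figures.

76.1°

X_L = ωL = 1510 Ω
Z = 374 + j1510 Ω
|Z| = √(374² + 1510²) = 1560 Ω
∠Z = arctan(1510/374) = 76.1°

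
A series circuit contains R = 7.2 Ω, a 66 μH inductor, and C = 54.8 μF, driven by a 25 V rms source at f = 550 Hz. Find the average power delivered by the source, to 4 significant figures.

58.16 W

ω = 2πf = 3456 rad/s
X_L = ωL = 0.2281 Ω
X_C = 1/(ωC) = 5.281 Ω
Net reactance X = X_L − X_C = -5.052 Ω
Z = 7.200 − j5.052 Ω
|Z| = √(7.200² + 5.052²) = 8.796 Ω
∠Z = arctan(-5.052/7.200) = -35.06°
I = V/|Z| = 2.842 A
P = VI cos φ = 25 × 2.842 × cos(-35.06°) = 58.16 W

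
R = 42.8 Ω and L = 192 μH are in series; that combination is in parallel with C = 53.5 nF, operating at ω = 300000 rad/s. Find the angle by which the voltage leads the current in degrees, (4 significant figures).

-30.34°

X_L = ωL = 57.60 Ω
X_C = 1/(ωC) = 62.31 Ω
Branch 1 (R+jX_L): Z₁ = 42.80 + j57.60 Ω, |Z₁| = 71.76 Ω
Branch 2 (−jX_C): Z₂ = −j62.31 Ω
Parallel: Z = Z₁Z₂/(Z₁+Z₂), |Z| = 103.8 Ω, ∠Z = -30.34°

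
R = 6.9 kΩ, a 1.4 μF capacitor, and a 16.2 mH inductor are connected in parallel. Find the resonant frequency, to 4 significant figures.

1.057 kHz

ω₀ = 1/√(LC) = 1/√(0.0162 × 1.4e-06) = 6640 rad/s
f₀ = ω₀/(2π) = 1.057 kHz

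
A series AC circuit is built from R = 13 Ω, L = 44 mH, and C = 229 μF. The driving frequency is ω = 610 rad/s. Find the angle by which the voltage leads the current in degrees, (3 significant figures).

X_L = ωL = 26.8 Ω
X_C = 1/(ωC) = 7.16 Ω
Net reactance X = X_L − X_C = 19.7 Ω
Z = 13.0 + j19.7 Ω
|Z| = √(13.0² + 19.7²) = 23.6 Ω
∠Z = arctan(19.7/13.0) = 56.6°

56.6°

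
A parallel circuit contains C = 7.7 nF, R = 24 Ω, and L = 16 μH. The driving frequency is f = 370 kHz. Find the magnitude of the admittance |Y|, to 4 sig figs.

42.62 mS

ω = 2πf = 2.325e+06 rad/s
X_L = ωL = 37.20 Ω
X_C = 1/(ωC) = 55.86 Ω
Parallel: admittances add. Y = 1/R + 1/(jωL) + jωC
Y = (0.04167 − j0.008983) S
|Y| = 0.04262 S → |Z| = 1/|Y| = 23.46 Ω, ∠Z = −∠Y = 12.17°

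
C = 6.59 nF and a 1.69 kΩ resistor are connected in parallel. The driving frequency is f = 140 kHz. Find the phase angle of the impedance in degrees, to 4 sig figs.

ω = 2πf = 879600 rad/s
X_C = 1/(ωC) = 172.5 Ω
Parallel: admittances add. Y = 1/R + jωC
Y = (0.0005917 + j0.005797) S
|Y| = 0.005827 S → |Z| = 1/|Y| = 171.6 Ω, ∠Z = −∠Y = -84.17°

-84.17°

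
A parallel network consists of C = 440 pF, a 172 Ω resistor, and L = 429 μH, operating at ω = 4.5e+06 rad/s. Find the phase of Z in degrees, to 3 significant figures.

X_L = ωL = 1930 Ω
X_C = 1/(ωC) = 505 Ω
Parallel: admittances add. Y = 1/R + 1/(jωL) + jωC
Y = (0.00581 + j0.00146) S
|Y| = 0.00599 S → |Z| = 1/|Y| = 167 Ω, ∠Z = −∠Y = -14.1°

-14.1°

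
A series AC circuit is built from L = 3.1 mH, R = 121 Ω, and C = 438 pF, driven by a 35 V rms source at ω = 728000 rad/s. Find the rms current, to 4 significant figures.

39.43 mA

X_L = ωL = 2257 Ω
X_C = 1/(ωC) = 3136 Ω
Net reactance X = X_L − X_C = -879.3 Ω
Z = 121.0 − j879.3 Ω
|Z| = √(121.0² + 879.3²) = 887.6 Ω
I = V/|Z| = 35/887.6 = 39.43 mA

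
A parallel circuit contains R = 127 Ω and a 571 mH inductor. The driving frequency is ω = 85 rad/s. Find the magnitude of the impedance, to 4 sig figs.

45.34 Ω

X_L = ωL = 48.53 Ω
Parallel: admittances add. Y = 1/R + 1/(jωL)
Y = (0.007874 − j0.02060) S
|Y| = 0.02206 S → |Z| = 1/|Y| = 45.34 Ω, ∠Z = −∠Y = 69.08°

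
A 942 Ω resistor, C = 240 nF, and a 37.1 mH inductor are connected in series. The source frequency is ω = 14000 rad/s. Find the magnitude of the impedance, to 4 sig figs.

967.8 Ω

X_L = ωL = 519.4 Ω
X_C = 1/(ωC) = 297.6 Ω
Net reactance X = X_L − X_C = 221.8 Ω
Z = 942.0 + j221.8 Ω
|Z| = √(942.0² + 221.8²) = 967.8 Ω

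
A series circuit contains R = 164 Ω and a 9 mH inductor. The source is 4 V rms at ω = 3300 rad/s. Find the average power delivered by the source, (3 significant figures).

X_L = ωL = 29.7 Ω
Z = 164 + j29.7 Ω
|Z| = √(164² + 29.7²) = 167 Ω
∠Z = arctan(29.7/164) = 10.3°
I = V/|Z| = 24.0 mA
P = VI cos φ = 4 × 0.0240 × cos(10.3°) = 94.5 mW

94.5 mW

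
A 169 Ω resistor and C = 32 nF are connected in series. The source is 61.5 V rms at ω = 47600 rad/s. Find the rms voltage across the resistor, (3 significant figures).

X_C = 1/(ωC) = 657 Ω
Z = 169 − j657 Ω
|Z| = √(169² + 657²) = 678 Ω
I = V/|Z| = 90.7 mA
V_R = I·|Z_R| = 0.0907 × 169 = 15.3 V

15.3 V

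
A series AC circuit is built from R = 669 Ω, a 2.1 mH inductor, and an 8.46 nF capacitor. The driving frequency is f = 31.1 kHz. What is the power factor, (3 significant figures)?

ω = 2πf = 195400 rad/s
X_L = ωL = 410 Ω
X_C = 1/(ωC) = 605 Ω
Net reactance X = X_L − X_C = -195 Ω
Z = 669 − j195 Ω
|Z| = √(669² + 195²) = 697 Ω
∠Z = arctan(-195/669) = -16.2°
cos φ = cos(-16.2°) = 0.960

0.960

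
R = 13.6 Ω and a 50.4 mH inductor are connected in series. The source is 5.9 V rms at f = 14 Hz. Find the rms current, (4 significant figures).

412.5 mA

ω = 2πf = 87.96 rad/s
X_L = ωL = 4.433 Ω
Z = 13.60 + j4.433 Ω
|Z| = √(13.60² + 4.433²) = 14.30 Ω
I = V/|Z| = 5.9/14.30 = 412.5 mA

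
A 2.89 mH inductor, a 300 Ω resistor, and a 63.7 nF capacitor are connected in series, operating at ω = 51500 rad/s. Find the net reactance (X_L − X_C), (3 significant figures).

X_L = ωL = 149 Ω
X_C = 1/(ωC) = 305 Ω
X = 149 − 305 = -156 Ω

-156 Ω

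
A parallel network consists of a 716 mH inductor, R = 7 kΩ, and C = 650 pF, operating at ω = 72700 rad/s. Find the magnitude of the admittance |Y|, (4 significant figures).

X_L = ωL = 52050 Ω
X_C = 1/(ωC) = 21160 Ω
Parallel: admittances add. Y = 1/R + 1/(jωL) + jωC
Y = (0.0001429 + j2.804e-05) S
|Y| = 0.0001456 S → |Z| = 1/|Y| = 6869 Ω, ∠Z = −∠Y = -11.11°

145.6 μS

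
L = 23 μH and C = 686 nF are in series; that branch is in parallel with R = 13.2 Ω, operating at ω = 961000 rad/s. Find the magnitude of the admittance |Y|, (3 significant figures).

X_L = ωL = 22.1 Ω
X_C = 1/(ωC) = 1.52 Ω
Branch 1: Z₁ = R = 13.2 Ω
Branch 2 (series LC): Z₂ = j(X_L − X_C) = j20.6 Ω
Parallel: Z = Z₁Z₂/(Z₁+Z₂), |Z| = 11.1 Ω, ∠Z = 32.7°
|Y| = 1/|Z| = 90.0 mS

90.0 mS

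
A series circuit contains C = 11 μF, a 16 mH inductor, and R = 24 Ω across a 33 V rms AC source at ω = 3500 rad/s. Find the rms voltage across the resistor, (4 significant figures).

X_L = ωL = 56.00 Ω
X_C = 1/(ωC) = 25.97 Ω
Net reactance X = X_L − X_C = 30.03 Ω
Z = 24.00 + j30.03 Ω
|Z| = √(24.00² + 30.03²) = 38.44 Ω
I = V/|Z| = 858.5 mA
V_R = I·|Z_R| = 0.8585 × 24.00 = 20.60 V

20.60 V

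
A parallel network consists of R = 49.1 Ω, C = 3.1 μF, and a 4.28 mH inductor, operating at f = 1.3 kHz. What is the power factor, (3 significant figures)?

ω = 2πf = 8168 rad/s
X_L = ωL = 35.0 Ω
X_C = 1/(ωC) = 39.5 Ω
Parallel: admittances add. Y = 1/R + 1/(jωL) + jωC
Y = (0.0204 − j0.00328) S
|Y| = 0.0206 S → |Z| = 1/|Y| = 48.5 Ω, ∠Z = −∠Y = 9.16°
cos φ = cos(9.16°) = 0.987

0.987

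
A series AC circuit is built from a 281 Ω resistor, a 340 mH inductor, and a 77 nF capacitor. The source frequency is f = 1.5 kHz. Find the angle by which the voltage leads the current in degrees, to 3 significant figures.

81.3°

ω = 2πf = 9425 rad/s
X_L = ωL = 3200 Ω
X_C = 1/(ωC) = 1380 Ω
Net reactance X = X_L − X_C = 1830 Ω
Z = 281 + j1830 Ω
|Z| = √(281² + 1830²) = 1850 Ω
∠Z = arctan(1830/281) = 81.3°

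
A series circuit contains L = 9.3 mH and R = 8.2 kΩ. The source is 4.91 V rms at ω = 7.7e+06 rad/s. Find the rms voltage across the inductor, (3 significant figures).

X_L = ωL = 71600 Ω
Z = 8200 + j71600 Ω
|Z| = √(8200² + 71600²) = 72100 Ω
I = V/|Z| = 68.1 μA
V_L = I·|Z_L| = 6.81e-05 × 71600 = 4.88 V

4.88 V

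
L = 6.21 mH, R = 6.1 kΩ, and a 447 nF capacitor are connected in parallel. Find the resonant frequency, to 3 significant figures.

3.02 kHz

ω₀ = 1/√(LC) = 1/√(0.00621 × 4.47e-07) = 18980 rad/s
f₀ = ω₀/(2π) = 3.02 kHz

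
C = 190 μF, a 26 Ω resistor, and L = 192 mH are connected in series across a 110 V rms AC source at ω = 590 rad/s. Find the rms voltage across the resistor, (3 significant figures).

X_L = ωL = 113 Ω
X_C = 1/(ωC) = 8.92 Ω
Net reactance X = X_L − X_C = 104 Ω
Z = 26.0 + j104 Ω
|Z| = √(26.0² + 104²) = 108 Ω
I = V/|Z| = 1.02 A
V_R = I·|Z_R| = 1.02 × 26.0 = 26.6 V

26.6 V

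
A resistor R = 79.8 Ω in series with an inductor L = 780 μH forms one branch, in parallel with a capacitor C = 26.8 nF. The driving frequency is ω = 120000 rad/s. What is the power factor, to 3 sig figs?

0.871

X_L = ωL = 93.6 Ω
X_C = 1/(ωC) = 311 Ω
Branch 1 (R+jX_L): Z₁ = 79.8 + j93.6 Ω, |Z₁| = 123 Ω
Branch 2 (−jX_C): Z₂ = −j311 Ω
Parallel: Z = Z₁Z₂/(Z₁+Z₂), |Z| = 165 Ω, ∠Z = 29.4°
cos φ = cos(29.4°) = 0.871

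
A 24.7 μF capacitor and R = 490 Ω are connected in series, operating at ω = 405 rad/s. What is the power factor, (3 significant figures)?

X_C = 1/(ωC) = 100 Ω
Z = 490 − j100 Ω
|Z| = √(490² + 100²) = 500 Ω
∠Z = arctan(-100/490) = -11.5°
cos φ = cos(-11.5°) = 0.980

0.980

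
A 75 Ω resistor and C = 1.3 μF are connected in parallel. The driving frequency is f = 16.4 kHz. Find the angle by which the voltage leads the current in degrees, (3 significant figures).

-84.3°

ω = 2πf = 103000 rad/s
X_C = 1/(ωC) = 7.47 Ω
Parallel: admittances add. Y = 1/R + jωC
Y = (0.0133 + j0.134) S
|Y| = 0.135 S → |Z| = 1/|Y| = 7.43 Ω, ∠Z = −∠Y = -84.3°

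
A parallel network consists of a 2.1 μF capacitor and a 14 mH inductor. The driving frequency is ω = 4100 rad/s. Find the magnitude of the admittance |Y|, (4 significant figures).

X_L = ωL = 57.40 Ω
X_C = 1/(ωC) = 116.1 Ω
Parallel: admittances add. Y = 1/(jωL) + jωC
Y = (0 − j0.008812) S
|Y| = 0.008812 S → |Z| = 1/|Y| = 113.5 Ω, ∠Z = −∠Y = 90.00°

8.812 mS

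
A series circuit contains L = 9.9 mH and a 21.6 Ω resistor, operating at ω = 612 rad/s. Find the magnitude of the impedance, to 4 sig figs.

X_L = ωL = 6.059 Ω
Z = 21.60 + j6.059 Ω
|Z| = √(21.60² + 6.059²) = 22.43 Ω

22.43 Ω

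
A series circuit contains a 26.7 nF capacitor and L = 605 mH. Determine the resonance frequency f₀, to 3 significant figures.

ω₀ = 1/√(LC) = 1/√(0.605 × 2.67e-08) = 7868 rad/s
f₀ = ω₀/(2π) = 1.25 kHz

1.25 kHz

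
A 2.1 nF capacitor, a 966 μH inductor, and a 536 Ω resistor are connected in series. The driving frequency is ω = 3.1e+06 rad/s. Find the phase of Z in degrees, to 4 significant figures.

79.32°

X_L = ωL = 2995 Ω
X_C = 1/(ωC) = 153.6 Ω
Net reactance X = X_L − X_C = 2841 Ω
Z = 536.0 + j2841 Ω
|Z| = √(536.0² + 2841²) = 2891 Ω
∠Z = arctan(2841/536.0) = 79.32°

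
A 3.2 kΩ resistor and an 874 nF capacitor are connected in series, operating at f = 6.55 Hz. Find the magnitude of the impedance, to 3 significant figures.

ω = 2πf = 41.15 rad/s
X_C = 1/(ωC) = 27800 Ω
Z = 3200 − j27800 Ω
|Z| = √(3200² + 27800²) = 28000 Ω

28000 Ω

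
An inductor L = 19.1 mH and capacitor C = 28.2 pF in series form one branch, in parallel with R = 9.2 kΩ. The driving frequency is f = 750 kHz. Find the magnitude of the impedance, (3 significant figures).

ω = 2πf = 4.712e+06 rad/s
X_L = ωL = 90000 Ω
X_C = 1/(ωC) = 7530 Ω
Branch 1: Z₁ = R = 9200 Ω
Branch 2 (series LC): Z₂ = j(X_L − X_C) = j82500 Ω
Parallel: Z = Z₁Z₂/(Z₁+Z₂), |Z| = 9140 Ω, ∠Z = 6.36°

9140 Ω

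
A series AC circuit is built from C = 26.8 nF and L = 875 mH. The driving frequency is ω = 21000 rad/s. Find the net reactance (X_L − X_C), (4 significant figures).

16600 Ω

X_L = ωL = 18380 Ω
X_C = 1/(ωC) = 1777 Ω
X = 18380 − 1777 = 16600 Ω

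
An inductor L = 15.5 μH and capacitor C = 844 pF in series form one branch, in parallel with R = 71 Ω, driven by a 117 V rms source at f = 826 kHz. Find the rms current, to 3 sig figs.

ω = 2πf = 5.19e+06 rad/s
X_L = ωL = 80.4 Ω
X_C = 1/(ωC) = 228 Ω
Branch 1: Z₁ = R = 71.0 Ω
Branch 2 (series LC): Z₂ = j(X_L − X_C) = −j148 Ω
Parallel: Z = Z₁Z₂/(Z₁+Z₂), |Z| = 64.0 Ω, ∠Z = -25.7°
I = V/|Z| = 117/64.0 = 1.83 A

1.83 A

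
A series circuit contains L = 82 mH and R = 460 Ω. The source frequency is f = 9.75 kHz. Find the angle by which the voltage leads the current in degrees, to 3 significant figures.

ω = 2πf = 61260 rad/s
X_L = ωL = 5020 Ω
Z = 460 + j5020 Ω
|Z| = √(460² + 5020²) = 5040 Ω
∠Z = arctan(5020/460) = 84.8°

84.8°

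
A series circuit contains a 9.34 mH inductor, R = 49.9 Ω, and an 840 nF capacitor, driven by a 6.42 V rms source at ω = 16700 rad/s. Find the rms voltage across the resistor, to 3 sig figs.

X_L = ωL = 156 Ω
X_C = 1/(ωC) = 71.3 Ω
Net reactance X = X_L − X_C = 84.7 Ω
Z = 49.9 + j84.7 Ω
|Z| = √(49.9² + 84.7²) = 98.3 Ω
I = V/|Z| = 65.3 mA
V_R = I·|Z_R| = 0.0653 × 49.9 = 3.26 V

3.26 V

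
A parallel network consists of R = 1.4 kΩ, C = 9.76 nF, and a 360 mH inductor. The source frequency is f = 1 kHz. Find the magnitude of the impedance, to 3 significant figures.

ω = 2πf = 6283 rad/s
X_L = ωL = 2260 Ω
X_C = 1/(ωC) = 16300 Ω
Parallel: admittances add. Y = 1/R + 1/(jωL) + jωC
Y = (0.000714 − j0.000381) S
|Y| = 0.000809 S → |Z| = 1/|Y| = 1240 Ω, ∠Z = −∠Y = 28.1°

1240 Ω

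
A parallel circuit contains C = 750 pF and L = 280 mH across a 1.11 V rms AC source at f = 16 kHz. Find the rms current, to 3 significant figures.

44.3 μA

ω = 2πf = 100500 rad/s
X_L = ωL = 28100 Ω
X_C = 1/(ωC) = 13300 Ω
Parallel: admittances add. Y = 1/(jωL) + jωC
Y = (0 + j3.99e-05) S
|Y| = 3.99e-05 S → |Z| = 1/|Y| = 25100 Ω, ∠Z = −∠Y = -90.0°
I = V/|Z| = 1.11/25100 = 44.3 μA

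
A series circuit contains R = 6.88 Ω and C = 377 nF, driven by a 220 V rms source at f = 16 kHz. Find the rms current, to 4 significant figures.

ω = 2πf = 100500 rad/s
X_C = 1/(ωC) = 26.39 Ω
Z = 6.880 − j26.39 Ω
|Z| = √(6.880² + 26.39²) = 27.27 Ω
I = V/|Z| = 220/27.27 = 8.068 A

8.068 A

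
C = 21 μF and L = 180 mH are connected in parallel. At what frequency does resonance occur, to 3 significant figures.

81.9 Hz

ω₀ = 1/√(LC) = 1/√(0.18 × 2.1e-05) = 514.3 rad/s
f₀ = ω₀/(2π) = 81.9 Hz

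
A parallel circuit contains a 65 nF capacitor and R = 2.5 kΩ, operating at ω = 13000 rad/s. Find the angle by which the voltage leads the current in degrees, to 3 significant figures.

-64.7°

X_C = 1/(ωC) = 1180 Ω
Parallel: admittances add. Y = 1/R + jωC
Y = (0.000400 + j0.000845) S
|Y| = 0.000935 S → |Z| = 1/|Y| = 1070 Ω, ∠Z = −∠Y = -64.7°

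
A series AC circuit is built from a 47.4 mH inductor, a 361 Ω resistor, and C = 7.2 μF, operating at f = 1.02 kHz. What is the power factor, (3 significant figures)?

0.788

ω = 2πf = 6409 rad/s
X_L = ωL = 304 Ω
X_C = 1/(ωC) = 21.7 Ω
Net reactance X = X_L − X_C = 282 Ω
Z = 361 + j282 Ω
|Z| = √(361² + 282²) = 458 Ω
∠Z = arctan(282/361) = 38.0°
cos φ = cos(38.0°) = 0.788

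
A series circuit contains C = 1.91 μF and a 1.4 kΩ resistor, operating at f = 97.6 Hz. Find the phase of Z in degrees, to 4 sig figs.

ω = 2πf = 613.2 rad/s
X_C = 1/(ωC) = 853.8 Ω
Z = 1400 − j853.8 Ω
|Z| = √(1400² + 853.8²) = 1640 Ω
∠Z = arctan(-853.8/1400) = -31.38°

-31.38°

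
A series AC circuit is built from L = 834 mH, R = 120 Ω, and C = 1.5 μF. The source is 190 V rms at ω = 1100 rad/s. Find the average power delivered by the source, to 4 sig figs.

X_L = ωL = 917.4 Ω
X_C = 1/(ωC) = 606.1 Ω
Net reactance X = X_L − X_C = 311.3 Ω
Z = 120.0 + j311.3 Ω
|Z| = √(120.0² + 311.3²) = 333.7 Ω
∠Z = arctan(311.3/120.0) = 68.92°
I = V/|Z| = 569.4 mA
P = VI cos φ = 190 × 0.5694 × cos(68.92°) = 38.91 W

38.91 W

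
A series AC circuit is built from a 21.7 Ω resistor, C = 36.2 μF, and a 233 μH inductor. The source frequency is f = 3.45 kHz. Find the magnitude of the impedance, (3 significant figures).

22.0 Ω

ω = 2πf = 21680 rad/s
X_L = ωL = 5.05 Ω
X_C = 1/(ωC) = 1.27 Ω
Net reactance X = X_L − X_C = 3.78 Ω
Z = 21.7 + j3.78 Ω
|Z| = √(21.7² + 3.78²) = 22.0 Ω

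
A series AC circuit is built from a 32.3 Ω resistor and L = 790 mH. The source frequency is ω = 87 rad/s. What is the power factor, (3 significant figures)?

X_L = ωL = 68.7 Ω
Z = 32.3 + j68.7 Ω
|Z| = √(32.3² + 68.7²) = 75.9 Ω
∠Z = arctan(68.7/32.3) = 64.8°
cos φ = cos(64.8°) = 0.425

0.425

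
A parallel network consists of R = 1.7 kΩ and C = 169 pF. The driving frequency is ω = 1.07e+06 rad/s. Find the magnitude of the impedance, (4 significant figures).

1625 Ω

X_C = 1/(ωC) = 5530 Ω
Parallel: admittances add. Y = 1/R + jωC
Y = (0.0005882 + j0.0001808) S
|Y| = 0.0006154 S → |Z| = 1/|Y| = 1625 Ω, ∠Z = −∠Y = -17.09°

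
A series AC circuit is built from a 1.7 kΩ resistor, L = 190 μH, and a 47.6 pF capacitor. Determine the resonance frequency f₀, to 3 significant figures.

ω₀ = 1/√(LC) = 1/√(0.00019 × 4.76e-11) = 1.052e+07 rad/s
f₀ = ω₀/(2π) = 1.67 MHz

1.67 MHz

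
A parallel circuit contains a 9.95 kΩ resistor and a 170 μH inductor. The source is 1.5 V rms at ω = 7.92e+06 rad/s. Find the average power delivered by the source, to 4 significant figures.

X_L = ωL = 1346 Ω
Parallel: admittances add. Y = 1/R + 1/(jωL)
Y = (0.0001005 − j0.0007427) S
|Y| = 0.0007495 S → |Z| = 1/|Y| = 1334 Ω, ∠Z = −∠Y = 82.29°
I = V/|Z| = 1.124 mA
P = VI cos φ = 1.5 × 0.001124 × cos(82.29°) = 226.1 μW

226.1 μW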